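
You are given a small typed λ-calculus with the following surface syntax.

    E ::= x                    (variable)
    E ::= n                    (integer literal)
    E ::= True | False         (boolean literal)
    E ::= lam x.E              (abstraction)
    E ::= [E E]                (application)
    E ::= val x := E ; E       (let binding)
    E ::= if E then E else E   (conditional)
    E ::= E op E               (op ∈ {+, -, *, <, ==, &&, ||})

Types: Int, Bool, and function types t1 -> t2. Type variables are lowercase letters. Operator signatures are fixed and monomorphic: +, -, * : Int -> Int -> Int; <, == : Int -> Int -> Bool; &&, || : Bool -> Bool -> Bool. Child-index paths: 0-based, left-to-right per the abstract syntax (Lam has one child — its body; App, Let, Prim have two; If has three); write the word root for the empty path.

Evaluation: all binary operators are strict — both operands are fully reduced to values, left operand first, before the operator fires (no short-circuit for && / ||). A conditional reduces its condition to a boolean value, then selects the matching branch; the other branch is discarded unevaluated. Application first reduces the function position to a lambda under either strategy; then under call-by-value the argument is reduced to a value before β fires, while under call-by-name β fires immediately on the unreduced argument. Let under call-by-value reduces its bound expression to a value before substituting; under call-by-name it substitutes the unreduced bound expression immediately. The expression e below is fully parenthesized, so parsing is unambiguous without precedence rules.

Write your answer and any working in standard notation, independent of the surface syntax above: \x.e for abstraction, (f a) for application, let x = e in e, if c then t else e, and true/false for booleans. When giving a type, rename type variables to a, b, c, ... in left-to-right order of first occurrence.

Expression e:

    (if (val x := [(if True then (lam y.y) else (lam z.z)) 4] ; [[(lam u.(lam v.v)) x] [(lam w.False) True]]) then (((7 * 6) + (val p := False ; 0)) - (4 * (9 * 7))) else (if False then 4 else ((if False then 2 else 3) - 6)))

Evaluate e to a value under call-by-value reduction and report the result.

Answer: -3

Working:
step 0: (if (let x = ((if true then (\y.y) else (\z.z)) 4) in (((\u.(\v.v)) x) ((\w.false) true))) then (((7 * 6) + (let p = false in 0)) - (4 * (9 * 7))) else (if false then 4 else ((if false then 2 else 3) - 6)))
step 1: [if@0.0.0] (if (let x = ((\y.y) 4) in (((\u.(\v.v)) x) ((\w.false) true))) then (((7 * 6) + (let p = false in 0)) - (4 * (9 * 7))) else (if false then 4 else ((if false then 2 else 3) - 6)))
step 2: [beta@0.0] (if (let x = 4 in (((\u.(\v.v)) x) ((\w.false) true))) then (((7 * 6) + (let p = false in 0)) - (4 * (9 * 7))) else (if false then 4 else ((if false then 2 else 3) - 6)))
step 3: [let@0] (if (((\u.(\v.v)) 4) ((\w.false) true)) then (((7 * 6) + (let p = false in 0)) - (4 * (9 * 7))) else (if false then 4 else ((if false then 2 else 3) - 6)))
step 4: [beta@0.0] (if ((\v.v) ((\w.false) true)) then (((7 * 6) + (let p = false in 0)) - (4 * (9 * 7))) else (if false then 4 else ((if false then 2 else 3) - 6)))
step 5: [beta@0.1] (if ((\v.v) false) then (((7 * 6) + (let p = false in 0)) - (4 * (9 * 7))) else (if false then 4 else ((if false then 2 else 3) - 6)))
step 6: [beta@0] (if false then (((7 * 6) + (let p = false in 0)) - (4 * (9 * 7))) else (if false then 4 else ((if false then 2 else 3) - 6)))
step 7: [if@root] (if false then 4 else ((if false then 2 else 3) - 6))
step 8: [if@root] ((if false then 2 else 3) - 6)
step 9: [if@0] (3 - 6)
step 10: [delta@root] -3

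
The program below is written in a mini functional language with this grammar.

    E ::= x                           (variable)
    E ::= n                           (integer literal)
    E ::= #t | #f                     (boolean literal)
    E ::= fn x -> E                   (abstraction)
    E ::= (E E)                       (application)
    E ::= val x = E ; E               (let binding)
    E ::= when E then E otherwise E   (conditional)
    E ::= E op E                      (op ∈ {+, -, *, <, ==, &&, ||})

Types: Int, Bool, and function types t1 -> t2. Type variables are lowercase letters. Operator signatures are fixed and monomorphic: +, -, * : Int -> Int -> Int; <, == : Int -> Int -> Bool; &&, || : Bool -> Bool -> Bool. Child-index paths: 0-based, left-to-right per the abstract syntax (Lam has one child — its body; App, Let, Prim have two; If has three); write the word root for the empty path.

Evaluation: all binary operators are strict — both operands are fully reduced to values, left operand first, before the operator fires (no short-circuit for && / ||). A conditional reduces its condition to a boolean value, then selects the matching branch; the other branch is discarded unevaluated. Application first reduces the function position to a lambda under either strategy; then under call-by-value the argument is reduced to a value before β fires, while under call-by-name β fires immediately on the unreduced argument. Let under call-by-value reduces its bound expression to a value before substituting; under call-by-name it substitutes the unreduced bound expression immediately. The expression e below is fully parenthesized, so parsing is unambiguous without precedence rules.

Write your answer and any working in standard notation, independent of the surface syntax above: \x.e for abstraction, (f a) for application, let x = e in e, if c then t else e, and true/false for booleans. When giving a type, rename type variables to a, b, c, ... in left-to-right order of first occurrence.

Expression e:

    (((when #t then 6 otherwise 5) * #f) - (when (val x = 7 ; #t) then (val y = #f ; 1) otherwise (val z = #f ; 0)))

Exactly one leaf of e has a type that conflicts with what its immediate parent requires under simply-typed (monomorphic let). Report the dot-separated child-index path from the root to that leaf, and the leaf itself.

Answer: 0.1 : false

Derivation:
  unify Bool ~ Bool
  unify Int ~ Int
  unify Int ~ Int
  unify Bool ~ Int
  FAIL: mismatch Bool ~ Int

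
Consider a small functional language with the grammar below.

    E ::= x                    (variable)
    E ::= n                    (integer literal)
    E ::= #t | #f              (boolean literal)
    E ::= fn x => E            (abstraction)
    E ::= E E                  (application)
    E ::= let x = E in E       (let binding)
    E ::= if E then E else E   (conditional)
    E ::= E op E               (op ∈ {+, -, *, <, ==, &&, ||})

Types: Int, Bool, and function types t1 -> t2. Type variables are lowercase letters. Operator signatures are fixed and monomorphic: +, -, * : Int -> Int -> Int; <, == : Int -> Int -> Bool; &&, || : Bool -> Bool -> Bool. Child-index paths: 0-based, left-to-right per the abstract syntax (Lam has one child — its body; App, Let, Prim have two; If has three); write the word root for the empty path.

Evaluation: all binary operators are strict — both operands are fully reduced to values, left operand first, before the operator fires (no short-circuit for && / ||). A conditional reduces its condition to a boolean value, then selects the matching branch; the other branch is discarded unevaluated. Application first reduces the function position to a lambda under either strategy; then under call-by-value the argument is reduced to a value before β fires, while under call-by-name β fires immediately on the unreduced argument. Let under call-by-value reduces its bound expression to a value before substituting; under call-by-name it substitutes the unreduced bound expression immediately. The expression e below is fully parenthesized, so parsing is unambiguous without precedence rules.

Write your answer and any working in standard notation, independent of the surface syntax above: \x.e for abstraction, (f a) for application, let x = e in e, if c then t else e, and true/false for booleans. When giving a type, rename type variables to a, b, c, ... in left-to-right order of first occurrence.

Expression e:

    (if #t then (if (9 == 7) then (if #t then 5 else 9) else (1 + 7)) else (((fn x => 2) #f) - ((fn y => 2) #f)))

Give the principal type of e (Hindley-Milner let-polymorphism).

Answer: Int

Working:
  unify Bool ~ Bool
  unify Int ~ Int
  unify Int ~ Int
  unify Bool ~ Bool
  unify Bool ~ Bool
  unify Int ~ Int
  unify Int ~ Int
  unify Int ~ Int
  unify Int ~ Int
\x._ : a -> Int
  unify a -> Int ~ Bool -> b
  unify a ~ Bool
  unify Int ~ b
_ _ : Int
  unify Int ~ Int
\y._ : c -> Int
  unify c -> Int ~ Bool -> d
  unify c ~ Bool
  unify Int ~ d
_ _ : Int
  unify Int ~ Int
  unify Int ~ Int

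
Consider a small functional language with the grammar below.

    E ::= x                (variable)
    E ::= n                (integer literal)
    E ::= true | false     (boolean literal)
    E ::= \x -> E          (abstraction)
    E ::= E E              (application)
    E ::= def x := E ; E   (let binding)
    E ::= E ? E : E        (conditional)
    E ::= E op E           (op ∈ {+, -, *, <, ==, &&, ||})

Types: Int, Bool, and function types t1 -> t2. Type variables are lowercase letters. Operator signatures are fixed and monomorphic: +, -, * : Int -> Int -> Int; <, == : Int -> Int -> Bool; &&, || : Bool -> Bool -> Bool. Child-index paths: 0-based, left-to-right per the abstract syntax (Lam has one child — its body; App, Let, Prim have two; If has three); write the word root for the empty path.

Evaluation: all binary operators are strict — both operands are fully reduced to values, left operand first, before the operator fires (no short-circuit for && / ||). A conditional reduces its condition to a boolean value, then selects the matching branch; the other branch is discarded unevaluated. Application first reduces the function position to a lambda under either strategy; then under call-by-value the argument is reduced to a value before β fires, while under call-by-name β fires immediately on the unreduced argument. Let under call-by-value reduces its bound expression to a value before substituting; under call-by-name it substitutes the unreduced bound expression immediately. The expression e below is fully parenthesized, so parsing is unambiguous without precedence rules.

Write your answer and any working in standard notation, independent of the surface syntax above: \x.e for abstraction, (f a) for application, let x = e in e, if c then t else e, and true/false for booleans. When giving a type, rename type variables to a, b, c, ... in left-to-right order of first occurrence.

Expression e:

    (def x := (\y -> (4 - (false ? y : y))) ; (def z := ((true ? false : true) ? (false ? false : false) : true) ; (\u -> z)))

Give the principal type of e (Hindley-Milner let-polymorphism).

Answer: a -> Bool

Derivation:
  unify Int ~ Int
  unify Bool ~ Bool
y : a
y : a
  unify a ~ a
  unify a ~ Int
\y._ : Int -> Int
let x : Int -> Int
  unify Bool ~ Bool
  unify Bool ~ Bool
  unify Bool ~ Bool
  unify Bool ~ Bool
  unify Bool ~ Bool
  unify Bool ~ Bool
let z : Bool
z : Bool
\u._ : b -> Bool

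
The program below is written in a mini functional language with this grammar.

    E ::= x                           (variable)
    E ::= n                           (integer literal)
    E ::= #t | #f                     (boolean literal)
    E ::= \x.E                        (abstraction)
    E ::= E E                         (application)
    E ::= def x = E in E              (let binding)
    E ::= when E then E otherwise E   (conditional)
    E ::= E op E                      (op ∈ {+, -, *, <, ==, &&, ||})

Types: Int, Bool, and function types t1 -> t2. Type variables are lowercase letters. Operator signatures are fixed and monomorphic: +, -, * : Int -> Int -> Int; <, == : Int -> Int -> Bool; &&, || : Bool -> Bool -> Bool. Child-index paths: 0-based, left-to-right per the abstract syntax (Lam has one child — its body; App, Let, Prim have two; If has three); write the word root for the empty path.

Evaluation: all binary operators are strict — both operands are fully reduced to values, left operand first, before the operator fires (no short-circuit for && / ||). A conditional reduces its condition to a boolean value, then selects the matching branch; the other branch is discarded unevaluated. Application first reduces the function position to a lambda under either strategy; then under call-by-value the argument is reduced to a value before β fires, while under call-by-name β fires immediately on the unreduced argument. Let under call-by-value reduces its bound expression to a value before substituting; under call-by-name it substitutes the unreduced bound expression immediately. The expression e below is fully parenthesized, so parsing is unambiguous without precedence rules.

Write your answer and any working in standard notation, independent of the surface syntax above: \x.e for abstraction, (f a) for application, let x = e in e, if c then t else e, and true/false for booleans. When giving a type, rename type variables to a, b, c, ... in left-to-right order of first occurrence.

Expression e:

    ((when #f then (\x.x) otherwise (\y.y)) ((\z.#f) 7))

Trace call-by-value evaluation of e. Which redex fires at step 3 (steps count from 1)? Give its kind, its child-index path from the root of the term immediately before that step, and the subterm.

Working:
step 0: ((if false then (\x.x) else (\y.y)) ((\z.false) 7))
step 1: [if@0] ((\y.y) ((\z.false) 7))
step 2: [beta@1] ((\y.y) false)
step 3: [beta@root] false

Answer: beta at root : ((\y.y) false)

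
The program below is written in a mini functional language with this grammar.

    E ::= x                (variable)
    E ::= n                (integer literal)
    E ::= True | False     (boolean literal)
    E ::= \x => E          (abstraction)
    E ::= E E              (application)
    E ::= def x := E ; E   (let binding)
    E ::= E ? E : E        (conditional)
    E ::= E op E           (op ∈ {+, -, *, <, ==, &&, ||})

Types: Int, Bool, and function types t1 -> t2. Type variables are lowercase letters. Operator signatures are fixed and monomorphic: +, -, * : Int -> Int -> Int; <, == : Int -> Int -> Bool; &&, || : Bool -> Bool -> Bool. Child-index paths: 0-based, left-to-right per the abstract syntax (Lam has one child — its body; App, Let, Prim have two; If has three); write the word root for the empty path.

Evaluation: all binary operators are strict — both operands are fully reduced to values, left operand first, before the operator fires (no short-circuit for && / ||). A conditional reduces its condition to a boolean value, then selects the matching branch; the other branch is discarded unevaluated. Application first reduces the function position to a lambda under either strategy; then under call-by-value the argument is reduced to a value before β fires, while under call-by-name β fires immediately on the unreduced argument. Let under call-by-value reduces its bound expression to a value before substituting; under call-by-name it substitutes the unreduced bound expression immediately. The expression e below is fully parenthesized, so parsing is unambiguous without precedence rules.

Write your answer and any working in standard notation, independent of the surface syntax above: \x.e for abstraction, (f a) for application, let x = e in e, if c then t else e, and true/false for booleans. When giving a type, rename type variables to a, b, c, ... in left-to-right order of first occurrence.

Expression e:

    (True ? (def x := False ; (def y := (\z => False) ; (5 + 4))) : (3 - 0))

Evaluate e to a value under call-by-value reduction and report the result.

Derivation:
step 0: (if true then (let x = false in (let y = (\z.false) in (5 + 4))) else (3 - 0))
step 1: [if@root] (let x = false in (let y = (\z.false) in (5 + 4)))
step 2: [let@root] (let y = (\z.false) in (5 + 4))
step 3: [let@root] (5 + 4)
step 4: [delta@root] 9

Answer: 9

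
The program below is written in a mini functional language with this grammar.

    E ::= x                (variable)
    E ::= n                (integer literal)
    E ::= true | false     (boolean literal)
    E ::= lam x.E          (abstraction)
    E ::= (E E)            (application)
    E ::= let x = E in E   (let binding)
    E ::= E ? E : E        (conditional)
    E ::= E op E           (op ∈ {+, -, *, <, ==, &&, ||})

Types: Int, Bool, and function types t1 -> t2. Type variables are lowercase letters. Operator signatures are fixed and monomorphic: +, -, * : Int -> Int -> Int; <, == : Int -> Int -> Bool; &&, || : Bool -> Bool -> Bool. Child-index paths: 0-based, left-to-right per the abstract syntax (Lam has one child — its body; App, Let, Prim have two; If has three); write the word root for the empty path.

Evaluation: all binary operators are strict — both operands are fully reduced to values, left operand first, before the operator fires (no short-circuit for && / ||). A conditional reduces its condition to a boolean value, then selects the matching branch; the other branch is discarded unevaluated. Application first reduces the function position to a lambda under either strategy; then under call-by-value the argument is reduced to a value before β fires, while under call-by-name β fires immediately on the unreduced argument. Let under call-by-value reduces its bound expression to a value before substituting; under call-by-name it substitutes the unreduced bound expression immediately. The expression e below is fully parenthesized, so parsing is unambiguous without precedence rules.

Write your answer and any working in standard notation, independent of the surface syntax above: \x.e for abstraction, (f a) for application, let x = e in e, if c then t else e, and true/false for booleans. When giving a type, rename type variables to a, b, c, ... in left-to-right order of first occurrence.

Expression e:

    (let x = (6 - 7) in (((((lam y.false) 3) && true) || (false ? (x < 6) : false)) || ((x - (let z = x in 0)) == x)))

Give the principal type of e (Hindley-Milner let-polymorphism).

Answer: Bool

Derivation:
  unify Int ~ Int
  unify Int ~ Int
let x : Int
\y._ : a -> Bool
  unify a -> Bool ~ Int -> b
  unify a ~ Int
  unify Bool ~ b
_ _ : Bool
  unify Bool ~ Bool
  unify Bool ~ Bool
  unify Bool ~ Bool
  unify Bool ~ Bool
x : Int
  unify Int ~ Int
  unify Int ~ Int
  unify Bool ~ Bool
  unify Bool ~ Bool
  unify Bool ~ Bool
x : Int
  unify Int ~ Int
x : Int
let z : Int
  unify Int ~ Int
  unify Int ~ Int
x : Int
  unify Int ~ Int
  unify Bool ~ Bool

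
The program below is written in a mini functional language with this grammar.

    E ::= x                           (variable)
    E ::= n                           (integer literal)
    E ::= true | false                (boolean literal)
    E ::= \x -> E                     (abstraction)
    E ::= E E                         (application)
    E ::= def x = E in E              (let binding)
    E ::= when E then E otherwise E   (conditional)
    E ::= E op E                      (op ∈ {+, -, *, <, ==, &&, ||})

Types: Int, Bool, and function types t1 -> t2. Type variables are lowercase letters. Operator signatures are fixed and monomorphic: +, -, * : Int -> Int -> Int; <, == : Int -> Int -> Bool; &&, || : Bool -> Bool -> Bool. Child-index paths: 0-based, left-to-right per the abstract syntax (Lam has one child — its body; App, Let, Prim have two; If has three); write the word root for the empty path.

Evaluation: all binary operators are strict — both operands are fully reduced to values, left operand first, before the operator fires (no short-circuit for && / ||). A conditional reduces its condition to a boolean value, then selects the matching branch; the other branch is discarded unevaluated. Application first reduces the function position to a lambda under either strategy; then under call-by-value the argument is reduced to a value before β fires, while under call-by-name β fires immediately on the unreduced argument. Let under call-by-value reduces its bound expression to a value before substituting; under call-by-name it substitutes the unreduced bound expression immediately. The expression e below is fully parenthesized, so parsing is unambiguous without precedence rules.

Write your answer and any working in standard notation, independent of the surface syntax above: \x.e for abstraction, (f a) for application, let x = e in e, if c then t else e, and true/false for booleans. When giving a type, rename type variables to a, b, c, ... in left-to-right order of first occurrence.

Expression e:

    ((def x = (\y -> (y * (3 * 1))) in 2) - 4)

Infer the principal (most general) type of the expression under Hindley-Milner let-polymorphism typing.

Trace:
y : a
  unify a ~ Int
  unify Int ~ Int
  unify Int ~ Int
  unify Int ~ Int
\y._ : Int -> Int
let x : Int -> Int
  unify Int ~ Int
  unify Int ~ Int

Answer: Int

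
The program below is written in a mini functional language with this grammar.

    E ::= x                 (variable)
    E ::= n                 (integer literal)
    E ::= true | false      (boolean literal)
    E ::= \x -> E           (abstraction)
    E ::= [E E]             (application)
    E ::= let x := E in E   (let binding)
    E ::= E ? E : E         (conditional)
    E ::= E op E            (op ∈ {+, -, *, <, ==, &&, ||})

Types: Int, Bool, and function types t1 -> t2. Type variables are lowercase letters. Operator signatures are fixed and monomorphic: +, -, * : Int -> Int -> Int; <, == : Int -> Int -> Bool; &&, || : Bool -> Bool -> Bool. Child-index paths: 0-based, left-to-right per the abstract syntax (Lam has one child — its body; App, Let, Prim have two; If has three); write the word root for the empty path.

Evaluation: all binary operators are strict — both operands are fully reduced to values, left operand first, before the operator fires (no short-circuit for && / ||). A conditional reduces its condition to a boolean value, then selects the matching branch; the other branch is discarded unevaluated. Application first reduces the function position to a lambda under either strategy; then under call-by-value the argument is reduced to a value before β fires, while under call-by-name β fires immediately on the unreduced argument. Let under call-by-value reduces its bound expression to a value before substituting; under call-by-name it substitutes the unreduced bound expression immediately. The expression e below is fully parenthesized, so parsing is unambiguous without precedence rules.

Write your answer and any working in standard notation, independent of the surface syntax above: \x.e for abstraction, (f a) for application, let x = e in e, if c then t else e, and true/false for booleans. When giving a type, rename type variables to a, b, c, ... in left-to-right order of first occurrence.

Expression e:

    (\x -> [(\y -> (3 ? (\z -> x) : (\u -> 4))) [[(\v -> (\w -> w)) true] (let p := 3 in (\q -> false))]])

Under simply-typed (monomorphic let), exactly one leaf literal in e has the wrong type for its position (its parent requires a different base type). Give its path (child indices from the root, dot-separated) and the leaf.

Derivation:
  unify Int ~ Bool
  FAIL: mismatch Int ~ Bool

Answer: 0.0.0.0 : 3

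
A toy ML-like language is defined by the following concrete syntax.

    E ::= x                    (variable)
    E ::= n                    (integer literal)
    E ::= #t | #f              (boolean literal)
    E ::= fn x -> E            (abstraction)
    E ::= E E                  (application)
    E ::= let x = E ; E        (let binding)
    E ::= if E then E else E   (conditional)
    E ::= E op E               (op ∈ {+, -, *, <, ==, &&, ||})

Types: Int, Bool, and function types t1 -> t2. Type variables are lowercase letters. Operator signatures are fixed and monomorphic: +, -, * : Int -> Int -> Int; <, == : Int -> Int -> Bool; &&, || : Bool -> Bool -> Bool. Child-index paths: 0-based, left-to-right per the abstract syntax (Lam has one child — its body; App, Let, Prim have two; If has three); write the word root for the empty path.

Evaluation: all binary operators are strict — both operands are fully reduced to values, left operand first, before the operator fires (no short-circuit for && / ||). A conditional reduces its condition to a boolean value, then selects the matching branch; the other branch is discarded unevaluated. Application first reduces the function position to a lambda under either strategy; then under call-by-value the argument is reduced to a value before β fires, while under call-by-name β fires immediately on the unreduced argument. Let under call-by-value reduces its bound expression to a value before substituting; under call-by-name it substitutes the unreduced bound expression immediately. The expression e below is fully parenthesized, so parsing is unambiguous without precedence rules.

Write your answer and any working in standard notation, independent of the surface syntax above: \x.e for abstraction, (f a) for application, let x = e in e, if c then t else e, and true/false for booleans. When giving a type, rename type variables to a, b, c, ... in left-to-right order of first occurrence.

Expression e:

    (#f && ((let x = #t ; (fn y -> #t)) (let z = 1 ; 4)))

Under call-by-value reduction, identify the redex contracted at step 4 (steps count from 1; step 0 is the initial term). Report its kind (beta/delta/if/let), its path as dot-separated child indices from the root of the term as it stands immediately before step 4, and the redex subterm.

Working:
step 0: (false && ((let x = true in (\y.true)) (let z = 1 in 4)))
step 1: [let@1.0] (false && ((\y.true) (let z = 1 in 4)))
step 2: [let@1.1] (false && ((\y.true) 4))
step 3: [beta@1] (false && true)
step 4: [delta@root] false

Answer: delta at root : (false && true)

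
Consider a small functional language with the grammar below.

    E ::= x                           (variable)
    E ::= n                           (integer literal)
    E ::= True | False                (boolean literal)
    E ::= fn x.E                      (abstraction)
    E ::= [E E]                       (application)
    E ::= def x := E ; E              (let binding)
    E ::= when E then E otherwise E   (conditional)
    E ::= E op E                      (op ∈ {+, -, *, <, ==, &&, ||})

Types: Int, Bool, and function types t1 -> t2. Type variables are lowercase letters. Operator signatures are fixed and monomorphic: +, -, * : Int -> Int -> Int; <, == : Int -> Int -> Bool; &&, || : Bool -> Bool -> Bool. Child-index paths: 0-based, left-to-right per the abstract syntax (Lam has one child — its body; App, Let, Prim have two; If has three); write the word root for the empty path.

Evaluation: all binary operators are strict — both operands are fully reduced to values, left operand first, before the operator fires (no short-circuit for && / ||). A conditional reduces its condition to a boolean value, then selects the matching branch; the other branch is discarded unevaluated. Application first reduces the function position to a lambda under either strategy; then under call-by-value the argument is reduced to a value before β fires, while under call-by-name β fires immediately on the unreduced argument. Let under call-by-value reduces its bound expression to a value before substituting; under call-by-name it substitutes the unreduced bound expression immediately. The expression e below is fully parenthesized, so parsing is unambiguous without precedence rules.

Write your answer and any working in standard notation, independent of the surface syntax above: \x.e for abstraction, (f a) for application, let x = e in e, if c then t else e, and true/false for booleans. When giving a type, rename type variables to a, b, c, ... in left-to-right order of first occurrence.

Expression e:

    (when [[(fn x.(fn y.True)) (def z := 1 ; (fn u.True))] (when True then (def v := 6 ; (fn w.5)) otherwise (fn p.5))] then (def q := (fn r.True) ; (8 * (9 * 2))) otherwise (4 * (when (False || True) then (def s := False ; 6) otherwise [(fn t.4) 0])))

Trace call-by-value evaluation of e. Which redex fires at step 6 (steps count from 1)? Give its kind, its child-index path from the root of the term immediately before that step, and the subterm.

Answer: if at root : (if true then (let q = (\r.true) in (8 * (9 * 2))) else (4 * (if (false || true) then (let s = false in 6) else ((\t.4) 0))))

Derivation:
step 0: (if (((\x.(\y.true)) (let z = 1 in (\u.true))) (if true then (let v = 6 in (\w.5)) else (\p.5))) then (let q = (\r.true) in (8 * (9 * 2))) else (4 * (if (false || true) then (let s = false in 6) else ((\t.4) 0))))
step 1: [let@0.0.1] (if (((\x.(\y.true)) (\u.true)) (if true then (let v = 6 in (\w.5)) else (\p.5))) then (let q = (\r.true) in (8 * (9 * 2))) else (4 * (if (false || true) then (let s = false in 6) else ((\t.4) 0))))
step 2: [beta@0.0] (if ((\y.true) (if true then (let v = 6 in (\w.5)) else (\p.5))) then (let q = (\r.true) in (8 * (9 * 2))) else (4 * (if (false || true) then (let s = false in 6) else ((\t.4) 0))))
step 3: [if@0.1] (if ((\y.true) (let v = 6 in (\w.5))) then (let q = (\r.true) in (8 * (9 * 2))) else (4 * (if (false || true) then (let s = false in 6) else ((\t.4) 0))))
step 4: [let@0.1] (if ((\y.true) (\w.5)) then (let q = (\r.true) in (8 * (9 * 2))) else (4 * (if (false || true) then (let s = false in 6) else ((\t.4) 0))))
step 5: [beta@0] (if true then (let q = (\r.true) in (8 * (9 * 2))) else (4 * (if (false || true) then (let s = false in 6) else ((\t.4) 0))))
step 6: [if@root] (let q = (\r.true) in (8 * (9 * 2)))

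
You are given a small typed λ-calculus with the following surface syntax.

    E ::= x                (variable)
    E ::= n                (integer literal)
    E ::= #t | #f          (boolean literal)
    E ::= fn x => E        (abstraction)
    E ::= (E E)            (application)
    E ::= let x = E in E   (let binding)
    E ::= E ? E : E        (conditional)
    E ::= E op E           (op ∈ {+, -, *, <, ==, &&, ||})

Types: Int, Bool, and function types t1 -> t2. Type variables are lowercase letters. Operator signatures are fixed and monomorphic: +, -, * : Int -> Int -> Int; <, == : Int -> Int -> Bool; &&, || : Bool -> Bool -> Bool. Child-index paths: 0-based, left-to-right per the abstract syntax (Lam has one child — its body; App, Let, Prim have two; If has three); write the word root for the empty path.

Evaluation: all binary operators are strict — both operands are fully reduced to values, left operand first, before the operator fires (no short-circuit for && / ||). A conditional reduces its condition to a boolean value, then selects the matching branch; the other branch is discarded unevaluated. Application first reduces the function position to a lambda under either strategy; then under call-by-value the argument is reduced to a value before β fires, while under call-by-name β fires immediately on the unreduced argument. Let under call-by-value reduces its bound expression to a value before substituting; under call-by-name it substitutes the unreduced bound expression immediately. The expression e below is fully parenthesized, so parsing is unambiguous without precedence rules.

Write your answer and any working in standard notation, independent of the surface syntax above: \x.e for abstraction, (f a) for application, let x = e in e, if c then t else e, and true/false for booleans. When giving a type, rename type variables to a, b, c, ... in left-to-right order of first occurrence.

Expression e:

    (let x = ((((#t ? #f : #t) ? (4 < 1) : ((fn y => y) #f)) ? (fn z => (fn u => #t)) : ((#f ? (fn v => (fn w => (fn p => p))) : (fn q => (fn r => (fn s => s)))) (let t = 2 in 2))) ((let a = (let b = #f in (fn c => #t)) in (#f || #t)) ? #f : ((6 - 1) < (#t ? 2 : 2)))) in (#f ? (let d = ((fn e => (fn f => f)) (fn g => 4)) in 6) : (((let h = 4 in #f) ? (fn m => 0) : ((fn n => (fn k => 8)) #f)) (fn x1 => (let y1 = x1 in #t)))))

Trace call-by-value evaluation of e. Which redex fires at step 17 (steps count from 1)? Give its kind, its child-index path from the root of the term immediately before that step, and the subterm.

Answer: beta at 0 : ((\n.(\k.8)) false)

Trace:
step 0: (let x = ((if (if (if true then false else true) then (4 < 1) else ((\y.y) false)) then (\z.(\u.true)) else ((if false then (\v.(\w.(\p.p))) else (\q.(\r.(\s.s)))) (let t = 2 in 2))) (if (let a = (let b = false in (\c.true)) in (false || true)) then false else ((6 - 1) < (if true then 2 else 2)))) in (if false then (let d = ((\e.(\f.f)) (\g.4)) in 6) else ((if (let h = 4 in false) then (\m.0) else ((\n.(\k.8)) false)) (\x1.(let y1 = x1 in true)))))
step 1: [if@0.0.0.0] (let x = ((if (if false then (4 < 1) else ((\y.y) false)) then (\z.(\u.true)) else ((if false then (\v.(\w.(\p.p))) else (\q.(\r.(\s.s)))) (let t = 2 in 2))) (if (let a = (let b = false in (\c.true)) in (false || true)) then false else ((6 - 1) < (if true then 2 else 2)))) in (if false then (let d = ((\e.(\f.f)) (\g.4)) in 6) else ((if (let h = 4 in false) then (\m.0) else ((\n.(\k.8)) false)) (\x1.(let y1 = x1 in true)))))
step 2: [if@0.0.0] (let x = ((if ((\y.y) false) then (\z.(\u.true)) else ((if false then (\v.(\w.(\p.p))) else (\q.(\r.(\s.s)))) (let t = 2 in 2))) (if (let a = (let b = false in (\c.true)) in (false || true)) then false else ((6 - 1) < (if true then 2 else 2)))) in (if false then (let d = ((\e.(\f.f)) (\g.4)) in 6) else ((if (let h = 4 in false) then (\m.0) else ((\n.(\k.8)) false)) (\x1.(let y1 = x1 in true)))))
step 3: [beta@0.0.0] (let x = ((if false then (\z.(\u.true)) else ((if false then (\v.(\w.(\p.p))) else (\q.(\r.(\s.s)))) (let t = 2 in 2))) (if (let a = (let b = false in (\c.true)) in (false || true)) then false else ((6 - 1) < (if true then 2 else 2)))) in (if false then (let d = ((\e.(\f.f)) (\g.4)) in 6) else ((if (let h = 4 in false) then (\m.0) else ((\n.(\k.8)) false)) (\x1.(let y1 = x1 in true)))))
step 4: [if@0.0] (let x = (((if false then (\v.(\w.(\p.p))) else (\q.(\r.(\s.s)))) (let t = 2 in 2)) (if (let a = (let b = false in (\c.true)) in (false || true)) then false else ((6 - 1) < (if true then 2 else 2)))) in (if false then (let d = ((\e.(\f.f)) (\g.4)) in 6) else ((if (let h = 4 in false) then (\m.0) else ((\n.(\k.8)) false)) (\x1.(let y1 = x1 in true)))))
step 5: [if@0.0.0] (let x = (((\q.(\r.(\s.s))) (let t = 2 in 2)) (if (let a = (let b = false in (\c.true)) in (false || true)) then false else ((6 - 1) < (if true then 2 else 2)))) in (if false then (let d = ((\e.(\f.f)) (\g.4)) in 6) else ((if (let h = 4 in false) then (\m.0) else ((\n.(\k.8)) false)) (\x1.(let y1 = x1 in true)))))
step 6: [let@0.0.1] (let x = (((\q.(\r.(\s.s))) 2) (if (let a = (let b = false in (\c.true)) in (false || true)) then false else ((6 - 1) < (if true then 2 else 2)))) in (if false then (let d = ((\e.(\f.f)) (\g.4)) in 6) else ((if (let h = 4 in false) then (\m.0) else ((\n.(\k.8)) false)) (\x1.(let y1 = x1 in true)))))
step 7: [beta@0.0] (let x = ((\r.(\s.s)) (if (let a = (let b = false in (\c.true)) in (false || true)) then false else ((6 - 1) < (if true then 2 else 2)))) in (if false then (let d = ((\e.(\f.f)) (\g.4)) in 6) else ((if (let h = 4 in false) then (\m.0) else ((\n.(\k.8)) false)) (\x1.(let y1 = x1 in true)))))
step 8: [let@0.1.0.0] (let x = ((\r.(\s.s)) (if (let a = (\c.true) in (false || true)) then false else ((6 - 1) < (if true then 2 else 2)))) in (if false then (let d = ((\e.(\f.f)) (\g.4)) in 6) else ((if (let h = 4 in false) then (\m.0) else ((\n.(\k.8)) false)) (\x1.(let y1 = x1 in true)))))
step 9: [let@0.1.0] (let x = ((\r.(\s.s)) (if (false || true) then false else ((6 - 1) < (if true then 2 else 2)))) in (if false then (let d = ((\e.(\f.f)) (\g.4)) in 6) else ((if (let h = 4 in false) then (\m.0) else ((\n.(\k.8)) false)) (\x1.(let y1 = x1 in true)))))
step 10: [delta@0.1.0] (let x = ((\r.(\s.s)) (if true then false else ((6 - 1) < (if true then 2 else 2)))) in (if false then (let d = ((\e.(\f.f)) (\g.4)) in 6) else ((if (let h = 4 in false) then (\m.0) else ((\n.(\k.8)) false)) (\x1.(let y1 = x1 in true)))))
step 11: [if@0.1] (let x = ((\r.(\s.s)) false) in (if false then (let d = ((\e.(\f.f)) (\g.4)) in 6) else ((if (let h = 4 in false) then (\m.0) else ((\n.(\k.8)) false)) (\x1.(let y1 = x1 in true)))))
step 12: [beta@0] (let x = (\s.s) in (if false then (let d = ((\e.(\f.f)) (\g.4)) in 6) else ((if (let h = 4 in false) then (\m.0) else ((\n.(\k.8)) false)) (\x1.(let y1 = x1 in true)))))
step 13: [let@root] (if false then (let d = ((\e.(\f.f)) (\g.4)) in 6) else ((if (let h = 4 in false) then (\m.0) else ((\n.(\k.8)) false)) (\x1.(let y1 = x1 in true))))
step 14: [if@root] ((if (let h = 4 in false) then (\m.0) else ((\n.(\k.8)) false)) (\x1.(let y1 = x1 in true)))
step 15: [let@0.0] ((if false then (\m.0) else ((\n.(\k.8)) false)) (\x1.(let y1 = x1 in true)))
step 16: [if@0] (((\n.(\k.8)) false) (\x1.(let y1 = x1 in true)))
step 17: [beta@0] ((\k.8) (\x1.(let y1 = x1 in true)))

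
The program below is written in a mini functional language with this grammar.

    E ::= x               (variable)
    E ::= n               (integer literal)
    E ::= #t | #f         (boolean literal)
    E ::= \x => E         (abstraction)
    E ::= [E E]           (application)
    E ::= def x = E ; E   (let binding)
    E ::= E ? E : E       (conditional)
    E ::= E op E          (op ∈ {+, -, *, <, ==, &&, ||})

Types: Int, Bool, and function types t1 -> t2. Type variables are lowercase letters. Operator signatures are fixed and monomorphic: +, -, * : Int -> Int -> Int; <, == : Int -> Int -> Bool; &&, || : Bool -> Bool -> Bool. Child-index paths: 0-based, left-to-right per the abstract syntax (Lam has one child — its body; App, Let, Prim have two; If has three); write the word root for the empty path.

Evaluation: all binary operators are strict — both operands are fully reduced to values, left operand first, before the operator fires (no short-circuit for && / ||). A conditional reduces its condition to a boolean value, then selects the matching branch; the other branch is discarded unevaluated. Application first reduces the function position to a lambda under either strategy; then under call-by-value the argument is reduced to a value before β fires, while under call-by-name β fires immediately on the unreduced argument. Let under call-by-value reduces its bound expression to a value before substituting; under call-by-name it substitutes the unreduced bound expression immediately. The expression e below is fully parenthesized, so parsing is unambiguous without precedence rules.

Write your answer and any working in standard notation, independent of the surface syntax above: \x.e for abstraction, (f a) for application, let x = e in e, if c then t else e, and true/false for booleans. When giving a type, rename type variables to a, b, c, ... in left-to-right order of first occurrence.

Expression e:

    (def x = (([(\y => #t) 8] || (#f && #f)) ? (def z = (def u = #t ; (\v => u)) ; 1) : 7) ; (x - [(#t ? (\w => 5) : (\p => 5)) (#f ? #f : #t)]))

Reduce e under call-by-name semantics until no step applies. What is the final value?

Answer: -4

Trace:
step 0: (let x = (if (((\y.true) 8) || (false && false)) then (let z = (let u = true in (\v.u)) in 1) else 7) in (x - ((if true then (\w.5) else (\p.5)) (if false then false else true))))
step 1: [let@root] ((if (((\y.true) 8) || (false && false)) then (let z = (let u = true in (\v.u)) in 1) else 7) - ((if true then (\w.5) else (\p.5)) (if false then false else true)))
step 2: [beta@0.0.0] ((if (true || (false && false)) then (let z = (let u = true in (\v.u)) in 1) else 7) - ((if true then (\w.5) else (\p.5)) (if false then false else true)))
step 3: [delta@0.0.1] ((if (true || false) then (let z = (let u = true in (\v.u)) in 1) else 7) - ((if true then (\w.5) else (\p.5)) (if false then false else true)))
step 4: [delta@0.0] ((if true then (let z = (let u = true in (\v.u)) in 1) else 7) - ((if true then (\w.5) else (\p.5)) (if false then false else true)))
step 5: [if@0] ((let z = (let u = true in (\v.u)) in 1) - ((if true then (\w.5) else (\p.5)) (if false then false else true)))
step 6: [let@0] (1 - ((if true then (\w.5) else (\p.5)) (if false then false else true)))
step 7: [if@1.0] (1 - ((\w.5) (if false then false else true)))
step 8: [beta@1] (1 - 5)
step 9: [delta@root] -4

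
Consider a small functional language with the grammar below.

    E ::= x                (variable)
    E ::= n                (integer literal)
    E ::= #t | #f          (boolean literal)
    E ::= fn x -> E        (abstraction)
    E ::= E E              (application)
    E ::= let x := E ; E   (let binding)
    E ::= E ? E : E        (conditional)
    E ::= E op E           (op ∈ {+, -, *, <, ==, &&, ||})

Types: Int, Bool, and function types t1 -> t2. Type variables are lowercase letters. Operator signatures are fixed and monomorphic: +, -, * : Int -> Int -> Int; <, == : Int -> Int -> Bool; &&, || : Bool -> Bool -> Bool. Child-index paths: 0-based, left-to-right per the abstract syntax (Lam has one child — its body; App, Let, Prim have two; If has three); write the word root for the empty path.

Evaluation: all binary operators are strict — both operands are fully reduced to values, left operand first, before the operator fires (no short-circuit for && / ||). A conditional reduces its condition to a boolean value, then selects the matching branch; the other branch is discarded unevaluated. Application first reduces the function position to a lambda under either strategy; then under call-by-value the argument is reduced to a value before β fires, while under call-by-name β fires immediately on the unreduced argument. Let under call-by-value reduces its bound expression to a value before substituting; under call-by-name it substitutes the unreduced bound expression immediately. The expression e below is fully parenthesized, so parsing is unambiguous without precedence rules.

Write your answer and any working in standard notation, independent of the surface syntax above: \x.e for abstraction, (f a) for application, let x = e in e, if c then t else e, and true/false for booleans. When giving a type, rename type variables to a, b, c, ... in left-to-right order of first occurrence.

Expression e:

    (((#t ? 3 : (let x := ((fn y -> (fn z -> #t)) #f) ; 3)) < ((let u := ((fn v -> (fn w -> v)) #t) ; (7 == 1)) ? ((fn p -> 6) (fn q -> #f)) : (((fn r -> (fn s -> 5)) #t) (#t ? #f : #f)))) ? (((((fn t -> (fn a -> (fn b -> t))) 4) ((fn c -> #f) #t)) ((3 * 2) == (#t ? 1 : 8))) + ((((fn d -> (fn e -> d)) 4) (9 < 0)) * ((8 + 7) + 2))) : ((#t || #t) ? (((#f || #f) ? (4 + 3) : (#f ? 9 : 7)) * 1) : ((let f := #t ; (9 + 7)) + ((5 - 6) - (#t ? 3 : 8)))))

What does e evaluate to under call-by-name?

Answer: 72

Working:
step 0: (if ((if true then 3 else (let x = ((\y.(\z.true)) false) in 3)) < (if (let u = ((\v.(\w.v)) true) in (7 == 1)) then ((\p.6) (\q.false)) else (((\r.(\s.5)) true) (if true then false else false)))) then (((((\t.(\a.(\b.t))) 4) ((\c.false) true)) ((3 * 2) == (if true then 1 else 8))) + ((((\d.(\e.d)) 4) (9 < 0)) * ((8 + 7) + 2))) else (if (true || true) then ((if (false || false) then (4 + 3) else (if false then 9 else 7)) * 1) else ((let f = true in (9 + 7)) + ((5 - 6) - (if true then 3 else 8)))))
step 1: [if@0.0] (if (3 < (if (let u = ((\v.(\w.v)) true) in (7 == 1)) then ((\p.6) (\q.false)) else (((\r.(\s.5)) true) (if true then false else false)))) then (((((\t.(\a.(\b.t))) 4) ((\c.false) true)) ((3 * 2) == (if true then 1 else 8))) + ((((\d.(\e.d)) 4) (9 < 0)) * ((8 + 7) + 2))) else (if (true || true) then ((if (false || false) then (4 + 3) else (if false then 9 else 7)) * 1) else ((let f = true in (9 + 7)) + ((5 - 6) - (if true then 3 else 8)))))
step 2: [let@0.1.0] (if (3 < (if (7 == 1) then ((\p.6) (\q.false)) else (((\r.(\s.5)) true) (if true then false else false)))) then (((((\t.(\a.(\b.t))) 4) ((\c.false) true)) ((3 * 2) == (if true then 1 else 8))) + ((((\d.(\e.d)) 4) (9 < 0)) * ((8 + 7) + 2))) else (if (true || true) then ((if (false || false) then (4 + 3) else (if false then 9 else 7)) * 1) else ((let f = true in (9 + 7)) + ((5 - 6) - (if true then 3 else 8)))))
step 3: [delta@0.1.0] (if (3 < (if false then ((\p.6) (\q.false)) else (((\r.(\s.5)) true) (if true then false else false)))) then (((((\t.(\a.(\b.t))) 4) ((\c.false) true)) ((3 * 2) == (if true then 1 else 8))) + ((((\d.(\e.d)) 4) (9 < 0)) * ((8 + 7) + 2))) else (if (true || true) then ((if (false || false) then (4 + 3) else (if false then 9 else 7)) * 1) else ((let f = true in (9 + 7)) + ((5 - 6) - (if true then 3 else 8)))))
step 4: [if@0.1] (if (3 < (((\r.(\s.5)) true) (if true then false else false))) then (((((\t.(\a.(\b.t))) 4) ((\c.false) true)) ((3 * 2) == (if true then 1 else 8))) + ((((\d.(\e.d)) 4) (9 < 0)) * ((8 + 7) + 2))) else (if (true || true) then ((if (false || false) then (4 + 3) else (if false then 9 else 7)) * 1) else ((let f = true in (9 + 7)) + ((5 - 6) - (if true then 3 else 8)))))
step 5: [beta@0.1.0] (if (3 < ((\s.5) (if true then false else false))) then (((((\t.(\a.(\b.t))) 4) ((\c.false) true)) ((3 * 2) == (if true then 1 else 8))) + ((((\d.(\e.d)) 4) (9 < 0)) * ((8 + 7) + 2))) else (if (true || true) then ((if (false || false) then (4 + 3) else (if false then 9 else 7)) * 1) else ((let f = true in (9 + 7)) + ((5 - 6) - (if true then 3 else 8)))))
step 6: [beta@0.1] (if (3 < 5) then (((((\t.(\a.(\b.t))) 4) ((\c.false) true)) ((3 * 2) == (if true then 1 else 8))) + ((((\d.(\e.d)) 4) (9 < 0)) * ((8 + 7) + 2))) else (if (true || true) then ((if (false || false) then (4 + 3) else (if false then 9 else 7)) * 1) else ((let f = true in (9 + 7)) + ((5 - 6) - (if true then 3 else 8)))))
step 7: [delta@0] (if true then (((((\t.(\a.(\b.t))) 4) ((\c.false) true)) ((3 * 2) == (if true then 1 else 8))) + ((((\d.(\e.d)) 4) (9 < 0)) * ((8 + 7) + 2))) else (if (true || true) then ((if (false || false) then (4 + 3) else (if false then 9 else 7)) * 1) else ((let f = true in (9 + 7)) + ((5 - 6) - (if true then 3 else 8)))))
step 8: [if@root] (((((\t.(\a.(\b.t))) 4) ((\c.false) true)) ((3 * 2) == (if true then 1 else 8))) + ((((\d.(\e.d)) 4) (9 < 0)) * ((8 + 7) + 2)))
step 9: [beta@0.0.0] ((((\a.(\b.4)) ((\c.false) true)) ((3 * 2) == (if true then 1 else 8))) + ((((\d.(\e.d)) 4) (9 < 0)) * ((8 + 7) + 2)))
step 10: [beta@0.0] (((\b.4) ((3 * 2) == (if true then 1 else 8))) + ((((\d.(\e.d)) 4) (9 < 0)) * ((8 + 7) + 2)))
step 11: [beta@0] (4 + ((((\d.(\e.d)) 4) (9 < 0)) * ((8 + 7) + 2)))
step 12: [beta@1.0.0] (4 + (((\e.4) (9 < 0)) * ((8 + 7) + 2)))
step 13: [beta@1.0] (4 + (4 * ((8 + 7) + 2)))
step 14: [delta@1.1.0] (4 + (4 * (15 + 2)))
step 15: [delta@1.1] (4 + (4 * 17))
step 16: [delta@1] (4 + 68)
step 17: [delta@root] 72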